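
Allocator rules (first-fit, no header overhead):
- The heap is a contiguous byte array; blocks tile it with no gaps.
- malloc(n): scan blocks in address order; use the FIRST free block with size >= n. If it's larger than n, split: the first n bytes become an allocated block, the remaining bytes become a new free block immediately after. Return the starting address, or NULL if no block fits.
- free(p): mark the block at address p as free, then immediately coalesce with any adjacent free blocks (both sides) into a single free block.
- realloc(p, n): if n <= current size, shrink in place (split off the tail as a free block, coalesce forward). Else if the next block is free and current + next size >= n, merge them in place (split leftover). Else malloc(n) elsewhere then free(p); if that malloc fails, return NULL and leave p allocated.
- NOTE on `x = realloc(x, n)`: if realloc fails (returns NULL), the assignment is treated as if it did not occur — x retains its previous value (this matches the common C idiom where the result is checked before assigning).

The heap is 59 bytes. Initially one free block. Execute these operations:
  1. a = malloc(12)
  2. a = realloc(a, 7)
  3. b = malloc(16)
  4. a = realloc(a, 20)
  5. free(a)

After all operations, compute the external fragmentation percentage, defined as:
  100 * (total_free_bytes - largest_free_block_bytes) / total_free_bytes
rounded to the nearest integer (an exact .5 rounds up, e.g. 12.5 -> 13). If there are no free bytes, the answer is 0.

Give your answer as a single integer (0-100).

Op 1: a = malloc(12) -> a = 0; heap: [0-11 ALLOC][12-58 FREE]
Op 2: a = realloc(a, 7) -> a = 0; heap: [0-6 ALLOC][7-58 FREE]
Op 3: b = malloc(16) -> b = 7; heap: [0-6 ALLOC][7-22 ALLOC][23-58 FREE]
Op 4: a = realloc(a, 20) -> a = 23; heap: [0-6 FREE][7-22 ALLOC][23-42 ALLOC][43-58 FREE]
Op 5: free(a) -> (freed a); heap: [0-6 FREE][7-22 ALLOC][23-58 FREE]
Free blocks: [7 36] total_free=43 largest=36 -> 100*(43-36)/43 = 700/43 ≈ 16.279 -> rounds to 16

Answer: 16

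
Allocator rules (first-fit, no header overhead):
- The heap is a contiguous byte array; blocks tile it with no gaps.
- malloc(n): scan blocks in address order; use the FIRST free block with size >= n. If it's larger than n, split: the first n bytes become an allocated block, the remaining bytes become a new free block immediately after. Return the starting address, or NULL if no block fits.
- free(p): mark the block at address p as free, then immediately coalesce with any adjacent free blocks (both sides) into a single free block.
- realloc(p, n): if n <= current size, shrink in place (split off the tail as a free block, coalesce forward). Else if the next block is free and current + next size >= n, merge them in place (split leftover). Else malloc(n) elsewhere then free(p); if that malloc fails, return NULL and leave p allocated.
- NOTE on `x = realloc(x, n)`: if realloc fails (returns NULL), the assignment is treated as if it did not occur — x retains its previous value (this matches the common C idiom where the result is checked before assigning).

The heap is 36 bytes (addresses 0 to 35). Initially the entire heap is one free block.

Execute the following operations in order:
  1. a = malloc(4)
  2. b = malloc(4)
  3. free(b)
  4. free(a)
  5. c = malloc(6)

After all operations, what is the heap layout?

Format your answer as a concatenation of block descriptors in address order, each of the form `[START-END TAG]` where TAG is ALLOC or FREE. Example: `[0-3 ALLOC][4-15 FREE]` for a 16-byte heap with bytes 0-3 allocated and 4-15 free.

Op 1: a = malloc(4) -> a = 0; heap: [0-3 ALLOC][4-35 FREE]
Op 2: b = malloc(4) -> b = 4; heap: [0-3 ALLOC][4-7 ALLOC][8-35 FREE]
Op 3: free(b) -> (freed b); heap: [0-3 ALLOC][4-35 FREE]
Op 4: free(a) -> (freed a); heap: [0-35 FREE]
Op 5: c = malloc(6) -> c = 0; heap: [0-5 ALLOC][6-35 FREE]

Answer: [0-5 ALLOC][6-35 FREE]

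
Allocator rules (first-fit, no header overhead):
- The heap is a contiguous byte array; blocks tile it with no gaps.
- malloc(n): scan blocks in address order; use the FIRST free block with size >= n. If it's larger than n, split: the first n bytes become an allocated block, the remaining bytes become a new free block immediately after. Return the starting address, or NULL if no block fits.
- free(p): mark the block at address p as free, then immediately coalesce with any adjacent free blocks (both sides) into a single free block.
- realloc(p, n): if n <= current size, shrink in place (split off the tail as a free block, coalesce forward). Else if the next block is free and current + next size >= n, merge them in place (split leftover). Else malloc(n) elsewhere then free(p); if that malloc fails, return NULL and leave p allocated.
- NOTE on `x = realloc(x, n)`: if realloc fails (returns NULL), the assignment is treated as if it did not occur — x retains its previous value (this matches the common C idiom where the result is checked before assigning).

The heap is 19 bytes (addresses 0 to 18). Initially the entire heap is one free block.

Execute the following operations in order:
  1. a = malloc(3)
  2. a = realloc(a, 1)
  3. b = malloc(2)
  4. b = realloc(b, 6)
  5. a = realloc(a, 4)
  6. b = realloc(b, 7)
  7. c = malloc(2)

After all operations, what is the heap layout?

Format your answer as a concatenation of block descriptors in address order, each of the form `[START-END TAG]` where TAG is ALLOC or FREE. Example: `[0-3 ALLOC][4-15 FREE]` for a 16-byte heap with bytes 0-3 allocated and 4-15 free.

Op 1: a = malloc(3) -> a = 0; heap: [0-2 ALLOC][3-18 FREE]
Op 2: a = realloc(a, 1) -> a = 0; heap: [0-0 ALLOC][1-18 FREE]
Op 3: b = malloc(2) -> b = 1; heap: [0-0 ALLOC][1-2 ALLOC][3-18 FREE]
Op 4: b = realloc(b, 6) -> b = 1; heap: [0-0 ALLOC][1-6 ALLOC][7-18 FREE]
Op 5: a = realloc(a, 4) -> a = 7; heap: [0-0 FREE][1-6 ALLOC][7-10 ALLOC][11-18 FREE]
Op 6: b = realloc(b, 7) -> b = 11; heap: [0-6 FREE][7-10 ALLOC][11-17 ALLOC][18-18 FREE]
Op 7: c = malloc(2) -> c = 0; heap: [0-1 ALLOC][2-6 FREE][7-10 ALLOC][11-17 ALLOC][18-18 FREE]

Answer: [0-1 ALLOC][2-6 FREE][7-10 ALLOC][11-17 ALLOC][18-18 FREE]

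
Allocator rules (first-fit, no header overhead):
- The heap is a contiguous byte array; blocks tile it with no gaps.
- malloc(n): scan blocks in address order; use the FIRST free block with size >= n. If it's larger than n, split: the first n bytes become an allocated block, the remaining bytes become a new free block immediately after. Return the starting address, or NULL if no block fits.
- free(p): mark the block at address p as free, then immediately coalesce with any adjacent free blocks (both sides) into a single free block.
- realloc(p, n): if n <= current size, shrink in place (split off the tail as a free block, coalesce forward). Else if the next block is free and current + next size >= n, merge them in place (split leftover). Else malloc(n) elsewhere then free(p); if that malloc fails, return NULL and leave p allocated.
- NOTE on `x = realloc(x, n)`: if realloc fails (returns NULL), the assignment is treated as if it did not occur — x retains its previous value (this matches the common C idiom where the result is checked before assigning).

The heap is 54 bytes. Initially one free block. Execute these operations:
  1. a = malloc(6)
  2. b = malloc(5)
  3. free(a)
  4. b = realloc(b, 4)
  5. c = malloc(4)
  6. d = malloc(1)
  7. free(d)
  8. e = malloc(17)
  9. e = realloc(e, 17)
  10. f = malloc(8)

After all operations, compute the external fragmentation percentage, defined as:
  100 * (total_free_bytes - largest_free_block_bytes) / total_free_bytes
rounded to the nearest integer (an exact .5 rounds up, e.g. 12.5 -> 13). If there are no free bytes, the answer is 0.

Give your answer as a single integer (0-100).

Op 1: a = malloc(6) -> a = 0; heap: [0-5 ALLOC][6-53 FREE]
Op 2: b = malloc(5) -> b = 6; heap: [0-5 ALLOC][6-10 ALLOC][11-53 FREE]
Op 3: free(a) -> (freed a); heap: [0-5 FREE][6-10 ALLOC][11-53 FREE]
Op 4: b = realloc(b, 4) -> b = 6; heap: [0-5 FREE][6-9 ALLOC][10-53 FREE]
Op 5: c = malloc(4) -> c = 0; heap: [0-3 ALLOC][4-5 FREE][6-9 ALLOC][10-53 FREE]
Op 6: d = malloc(1) -> d = 4; heap: [0-3 ALLOC][4-4 ALLOC][5-5 FREE][6-9 ALLOC][10-53 FREE]
Op 7: free(d) -> (freed d); heap: [0-3 ALLOC][4-5 FREE][6-9 ALLOC][10-53 FREE]
Op 8: e = malloc(17) -> e = 10; heap: [0-3 ALLOC][4-5 FREE][6-9 ALLOC][10-26 ALLOC][27-53 FREE]
Op 9: e = realloc(e, 17) -> e = 10; heap: [0-3 ALLOC][4-5 FREE][6-9 ALLOC][10-26 ALLOC][27-53 FREE]
Op 10: f = malloc(8) -> f = 27; heap: [0-3 ALLOC][4-5 FREE][6-9 ALLOC][10-26 ALLOC][27-34 ALLOC][35-53 FREE]
Free blocks: [2 19] total_free=21 largest=19 -> 100*(21-19)/21 = 200/21 ≈ 9.524 -> rounds to 10

Answer: 10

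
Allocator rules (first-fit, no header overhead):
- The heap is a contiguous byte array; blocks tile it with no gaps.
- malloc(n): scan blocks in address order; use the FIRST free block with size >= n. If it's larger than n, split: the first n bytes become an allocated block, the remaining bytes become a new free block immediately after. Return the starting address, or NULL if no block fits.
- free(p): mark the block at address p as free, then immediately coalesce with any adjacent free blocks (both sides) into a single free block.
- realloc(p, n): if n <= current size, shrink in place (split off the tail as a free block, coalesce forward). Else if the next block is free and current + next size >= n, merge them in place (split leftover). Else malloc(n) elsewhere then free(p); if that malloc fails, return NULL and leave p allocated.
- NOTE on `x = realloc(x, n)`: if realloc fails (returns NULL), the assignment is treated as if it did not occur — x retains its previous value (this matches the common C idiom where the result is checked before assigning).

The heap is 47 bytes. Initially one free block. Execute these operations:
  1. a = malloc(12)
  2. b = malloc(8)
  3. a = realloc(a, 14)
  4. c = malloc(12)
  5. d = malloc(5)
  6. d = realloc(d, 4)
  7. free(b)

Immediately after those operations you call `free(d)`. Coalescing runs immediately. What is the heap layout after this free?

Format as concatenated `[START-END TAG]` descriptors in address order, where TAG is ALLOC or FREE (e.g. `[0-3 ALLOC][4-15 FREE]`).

Answer: [0-11 ALLOC][12-19 FREE][20-33 ALLOC][34-46 FREE]

Derivation:
Op 1: a = malloc(12) -> a = 0; heap: [0-11 ALLOC][12-46 FREE]
Op 2: b = malloc(8) -> b = 12; heap: [0-11 ALLOC][12-19 ALLOC][20-46 FREE]
Op 3: a = realloc(a, 14) -> a = 20; heap: [0-11 FREE][12-19 ALLOC][20-33 ALLOC][34-46 FREE]
Op 4: c = malloc(12) -> c = 0; heap: [0-11 ALLOC][12-19 ALLOC][20-33 ALLOC][34-46 FREE]
Op 5: d = malloc(5) -> d = 34; heap: [0-11 ALLOC][12-19 ALLOC][20-33 ALLOC][34-38 ALLOC][39-46 FREE]
Op 6: d = realloc(d, 4) -> d = 34; heap: [0-11 ALLOC][12-19 ALLOC][20-33 ALLOC][34-37 ALLOC][38-46 FREE]
Op 7: free(b) -> (freed b); heap: [0-11 ALLOC][12-19 FREE][20-33 ALLOC][34-37 ALLOC][38-46 FREE]
free(d): d = 34 -> block [34-37 ALLOC]; mark free, coalesce with adjacent free neighbors -> [0-11 ALLOC][12-19 FREE][20-33 ALLOC][34-46 FREE]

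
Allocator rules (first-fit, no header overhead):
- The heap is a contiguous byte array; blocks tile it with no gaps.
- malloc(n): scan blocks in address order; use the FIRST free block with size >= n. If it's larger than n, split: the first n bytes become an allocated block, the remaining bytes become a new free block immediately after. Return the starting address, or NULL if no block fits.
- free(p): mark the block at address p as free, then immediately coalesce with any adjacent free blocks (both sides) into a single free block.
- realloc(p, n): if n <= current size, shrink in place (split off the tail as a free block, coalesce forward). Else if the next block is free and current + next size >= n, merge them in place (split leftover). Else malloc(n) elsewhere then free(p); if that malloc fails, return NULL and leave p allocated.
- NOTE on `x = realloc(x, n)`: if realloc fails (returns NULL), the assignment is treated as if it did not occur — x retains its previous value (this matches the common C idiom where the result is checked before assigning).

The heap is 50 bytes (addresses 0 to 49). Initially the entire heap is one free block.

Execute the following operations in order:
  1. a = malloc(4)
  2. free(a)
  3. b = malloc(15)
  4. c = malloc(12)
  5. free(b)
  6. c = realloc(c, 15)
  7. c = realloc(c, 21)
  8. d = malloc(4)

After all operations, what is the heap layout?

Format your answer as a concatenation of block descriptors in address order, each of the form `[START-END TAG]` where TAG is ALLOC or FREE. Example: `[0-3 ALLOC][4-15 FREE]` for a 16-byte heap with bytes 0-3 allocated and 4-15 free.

Op 1: a = malloc(4) -> a = 0; heap: [0-3 ALLOC][4-49 FREE]
Op 2: free(a) -> (freed a); heap: [0-49 FREE]
Op 3: b = malloc(15) -> b = 0; heap: [0-14 ALLOC][15-49 FREE]
Op 4: c = malloc(12) -> c = 15; heap: [0-14 ALLOC][15-26 ALLOC][27-49 FREE]
Op 5: free(b) -> (freed b); heap: [0-14 FREE][15-26 ALLOC][27-49 FREE]
Op 6: c = realloc(c, 15) -> c = 15; heap: [0-14 FREE][15-29 ALLOC][30-49 FREE]
Op 7: c = realloc(c, 21) -> c = 15; heap: [0-14 FREE][15-35 ALLOC][36-49 FREE]
Op 8: d = malloc(4) -> d = 0; heap: [0-3 ALLOC][4-14 FREE][15-35 ALLOC][36-49 FREE]

Answer: [0-3 ALLOC][4-14 FREE][15-35 ALLOC][36-49 FREE]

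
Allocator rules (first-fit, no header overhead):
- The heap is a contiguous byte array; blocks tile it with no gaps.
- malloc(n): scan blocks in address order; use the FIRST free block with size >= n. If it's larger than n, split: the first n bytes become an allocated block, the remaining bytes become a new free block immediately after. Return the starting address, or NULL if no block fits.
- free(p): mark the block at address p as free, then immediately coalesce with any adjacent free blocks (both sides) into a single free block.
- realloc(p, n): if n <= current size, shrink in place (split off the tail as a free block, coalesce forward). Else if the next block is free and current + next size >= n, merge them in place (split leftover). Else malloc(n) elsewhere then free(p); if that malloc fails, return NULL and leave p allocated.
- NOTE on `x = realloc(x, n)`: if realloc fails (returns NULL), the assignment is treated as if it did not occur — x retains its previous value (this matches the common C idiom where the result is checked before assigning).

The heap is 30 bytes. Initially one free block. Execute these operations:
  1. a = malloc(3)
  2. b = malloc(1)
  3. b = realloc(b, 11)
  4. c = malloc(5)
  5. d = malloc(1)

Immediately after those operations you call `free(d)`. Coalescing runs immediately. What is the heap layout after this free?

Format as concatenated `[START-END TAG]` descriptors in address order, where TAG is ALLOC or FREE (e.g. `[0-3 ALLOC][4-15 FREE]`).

Op 1: a = malloc(3) -> a = 0; heap: [0-2 ALLOC][3-29 FREE]
Op 2: b = malloc(1) -> b = 3; heap: [0-2 ALLOC][3-3 ALLOC][4-29 FREE]
Op 3: b = realloc(b, 11) -> b = 3; heap: [0-2 ALLOC][3-13 ALLOC][14-29 FREE]
Op 4: c = malloc(5) -> c = 14; heap: [0-2 ALLOC][3-13 ALLOC][14-18 ALLOC][19-29 FREE]
Op 5: d = malloc(1) -> d = 19; heap: [0-2 ALLOC][3-13 ALLOC][14-18 ALLOC][19-19 ALLOC][20-29 FREE]
free(d): d = 19 -> block [19-19 ALLOC]; mark free, coalesce with adjacent free neighbors -> [0-2 ALLOC][3-13 ALLOC][14-18 ALLOC][19-29 FREE]

Answer: [0-2 ALLOC][3-13 ALLOC][14-18 ALLOC][19-29 FREE]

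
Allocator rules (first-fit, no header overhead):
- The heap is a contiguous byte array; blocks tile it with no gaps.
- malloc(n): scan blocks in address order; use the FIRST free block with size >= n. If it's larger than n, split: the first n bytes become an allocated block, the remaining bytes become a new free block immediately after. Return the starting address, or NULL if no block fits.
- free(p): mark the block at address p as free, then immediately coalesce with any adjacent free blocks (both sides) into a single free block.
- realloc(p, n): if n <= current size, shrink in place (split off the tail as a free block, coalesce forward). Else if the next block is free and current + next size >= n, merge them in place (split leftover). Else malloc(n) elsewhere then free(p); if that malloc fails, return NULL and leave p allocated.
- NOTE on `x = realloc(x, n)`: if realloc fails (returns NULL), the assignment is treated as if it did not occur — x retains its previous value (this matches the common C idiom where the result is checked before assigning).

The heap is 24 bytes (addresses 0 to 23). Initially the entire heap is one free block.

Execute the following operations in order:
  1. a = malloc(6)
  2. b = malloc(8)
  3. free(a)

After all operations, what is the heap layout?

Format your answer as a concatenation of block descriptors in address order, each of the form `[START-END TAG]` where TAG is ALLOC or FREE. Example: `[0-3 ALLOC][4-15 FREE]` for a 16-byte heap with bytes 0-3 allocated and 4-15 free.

Answer: [0-5 FREE][6-13 ALLOC][14-23 FREE]

Derivation:
Op 1: a = malloc(6) -> a = 0; heap: [0-5 ALLOC][6-23 FREE]
Op 2: b = malloc(8) -> b = 6; heap: [0-5 ALLOC][6-13 ALLOC][14-23 FREE]
Op 3: free(a) -> (freed a); heap: [0-5 FREE][6-13 ALLOC][14-23 FREE]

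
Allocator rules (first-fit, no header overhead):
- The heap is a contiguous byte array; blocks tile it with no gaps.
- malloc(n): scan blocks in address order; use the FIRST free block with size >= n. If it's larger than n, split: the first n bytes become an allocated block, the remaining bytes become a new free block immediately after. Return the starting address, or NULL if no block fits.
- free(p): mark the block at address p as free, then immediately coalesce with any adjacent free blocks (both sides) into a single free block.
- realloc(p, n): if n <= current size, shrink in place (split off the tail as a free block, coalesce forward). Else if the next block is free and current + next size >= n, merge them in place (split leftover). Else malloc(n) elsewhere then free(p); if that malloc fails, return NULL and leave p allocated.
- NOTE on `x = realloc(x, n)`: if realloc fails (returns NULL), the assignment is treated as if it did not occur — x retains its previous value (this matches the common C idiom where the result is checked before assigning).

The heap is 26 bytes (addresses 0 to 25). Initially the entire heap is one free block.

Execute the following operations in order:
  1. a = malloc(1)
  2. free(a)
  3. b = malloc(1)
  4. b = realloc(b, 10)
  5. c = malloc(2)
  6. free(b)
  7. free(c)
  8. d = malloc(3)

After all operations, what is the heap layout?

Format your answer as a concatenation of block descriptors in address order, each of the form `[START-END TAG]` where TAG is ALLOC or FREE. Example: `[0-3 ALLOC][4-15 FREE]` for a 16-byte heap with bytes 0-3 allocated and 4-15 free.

Answer: [0-2 ALLOC][3-25 FREE]

Derivation:
Op 1: a = malloc(1) -> a = 0; heap: [0-0 ALLOC][1-25 FREE]
Op 2: free(a) -> (freed a); heap: [0-25 FREE]
Op 3: b = malloc(1) -> b = 0; heap: [0-0 ALLOC][1-25 FREE]
Op 4: b = realloc(b, 10) -> b = 0; heap: [0-9 ALLOC][10-25 FREE]
Op 5: c = malloc(2) -> c = 10; heap: [0-9 ALLOC][10-11 ALLOC][12-25 FREE]
Op 6: free(b) -> (freed b); heap: [0-9 FREE][10-11 ALLOC][12-25 FREE]
Op 7: free(c) -> (freed c); heap: [0-25 FREE]
Op 8: d = malloc(3) -> d = 0; heap: [0-2 ALLOC][3-25 FREE]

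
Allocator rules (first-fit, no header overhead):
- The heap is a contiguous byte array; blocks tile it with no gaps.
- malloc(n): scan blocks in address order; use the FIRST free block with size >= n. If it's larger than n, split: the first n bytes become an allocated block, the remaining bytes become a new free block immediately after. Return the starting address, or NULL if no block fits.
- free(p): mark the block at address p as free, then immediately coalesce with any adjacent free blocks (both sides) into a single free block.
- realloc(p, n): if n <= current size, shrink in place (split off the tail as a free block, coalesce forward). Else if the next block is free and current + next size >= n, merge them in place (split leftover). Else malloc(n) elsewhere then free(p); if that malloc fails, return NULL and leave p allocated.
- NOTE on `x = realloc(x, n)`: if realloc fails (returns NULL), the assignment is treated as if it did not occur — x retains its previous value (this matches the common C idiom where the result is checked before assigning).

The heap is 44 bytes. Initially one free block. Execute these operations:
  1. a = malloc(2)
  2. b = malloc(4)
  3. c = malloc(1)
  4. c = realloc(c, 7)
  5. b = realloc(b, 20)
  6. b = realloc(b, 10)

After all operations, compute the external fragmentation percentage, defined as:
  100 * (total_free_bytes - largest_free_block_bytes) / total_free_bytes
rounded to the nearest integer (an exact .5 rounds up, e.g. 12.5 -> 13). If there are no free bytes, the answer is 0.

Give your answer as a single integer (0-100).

Answer: 16

Derivation:
Op 1: a = malloc(2) -> a = 0; heap: [0-1 ALLOC][2-43 FREE]
Op 2: b = malloc(4) -> b = 2; heap: [0-1 ALLOC][2-5 ALLOC][6-43 FREE]
Op 3: c = malloc(1) -> c = 6; heap: [0-1 ALLOC][2-5 ALLOC][6-6 ALLOC][7-43 FREE]
Op 4: c = realloc(c, 7) -> c = 6; heap: [0-1 ALLOC][2-5 ALLOC][6-12 ALLOC][13-43 FREE]
Op 5: b = realloc(b, 20) -> b = 13; heap: [0-1 ALLOC][2-5 FREE][6-12 ALLOC][13-32 ALLOC][33-43 FREE]
Op 6: b = realloc(b, 10) -> b = 13; heap: [0-1 ALLOC][2-5 FREE][6-12 ALLOC][13-22 ALLOC][23-43 FREE]
Free blocks: [4 21] total_free=25 largest=21 -> 100*(25-21)/25 = 400/25 = 16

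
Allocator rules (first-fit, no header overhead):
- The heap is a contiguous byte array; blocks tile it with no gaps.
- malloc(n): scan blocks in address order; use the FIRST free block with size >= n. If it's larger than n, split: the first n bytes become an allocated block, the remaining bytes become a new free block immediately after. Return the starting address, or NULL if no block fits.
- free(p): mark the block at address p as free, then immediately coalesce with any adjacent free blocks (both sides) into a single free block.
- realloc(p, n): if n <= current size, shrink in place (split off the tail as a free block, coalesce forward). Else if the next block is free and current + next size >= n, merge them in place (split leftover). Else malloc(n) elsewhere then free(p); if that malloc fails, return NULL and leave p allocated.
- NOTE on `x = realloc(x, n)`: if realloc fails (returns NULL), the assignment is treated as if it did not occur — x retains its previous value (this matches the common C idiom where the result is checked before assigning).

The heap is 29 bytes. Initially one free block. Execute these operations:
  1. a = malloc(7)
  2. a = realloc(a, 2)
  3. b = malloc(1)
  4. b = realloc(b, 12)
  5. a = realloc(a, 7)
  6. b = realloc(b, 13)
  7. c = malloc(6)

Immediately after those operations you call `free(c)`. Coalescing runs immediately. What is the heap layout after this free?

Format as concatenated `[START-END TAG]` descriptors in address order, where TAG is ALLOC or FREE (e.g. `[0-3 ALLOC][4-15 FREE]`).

Answer: [0-1 FREE][2-13 ALLOC][14-20 ALLOC][21-28 FREE]

Derivation:
Op 1: a = malloc(7) -> a = 0; heap: [0-6 ALLOC][7-28 FREE]
Op 2: a = realloc(a, 2) -> a = 0; heap: [0-1 ALLOC][2-28 FREE]
Op 3: b = malloc(1) -> b = 2; heap: [0-1 ALLOC][2-2 ALLOC][3-28 FREE]
Op 4: b = realloc(b, 12) -> b = 2; heap: [0-1 ALLOC][2-13 ALLOC][14-28 FREE]
Op 5: a = realloc(a, 7) -> a = 14; heap: [0-1 FREE][2-13 ALLOC][14-20 ALLOC][21-28 FREE]
Op 6: b = realloc(b, 13) -> NULL (b unchanged); heap: [0-1 FREE][2-13 ALLOC][14-20 ALLOC][21-28 FREE]
Op 7: c = malloc(6) -> c = 21; heap: [0-1 FREE][2-13 ALLOC][14-20 ALLOC][21-26 ALLOC][27-28 FREE]
free(c): c = 21 -> block [21-26 ALLOC]; mark free, coalesce with adjacent free neighbors -> [0-1 FREE][2-13 ALLOC][14-20 ALLOC][21-28 FREE]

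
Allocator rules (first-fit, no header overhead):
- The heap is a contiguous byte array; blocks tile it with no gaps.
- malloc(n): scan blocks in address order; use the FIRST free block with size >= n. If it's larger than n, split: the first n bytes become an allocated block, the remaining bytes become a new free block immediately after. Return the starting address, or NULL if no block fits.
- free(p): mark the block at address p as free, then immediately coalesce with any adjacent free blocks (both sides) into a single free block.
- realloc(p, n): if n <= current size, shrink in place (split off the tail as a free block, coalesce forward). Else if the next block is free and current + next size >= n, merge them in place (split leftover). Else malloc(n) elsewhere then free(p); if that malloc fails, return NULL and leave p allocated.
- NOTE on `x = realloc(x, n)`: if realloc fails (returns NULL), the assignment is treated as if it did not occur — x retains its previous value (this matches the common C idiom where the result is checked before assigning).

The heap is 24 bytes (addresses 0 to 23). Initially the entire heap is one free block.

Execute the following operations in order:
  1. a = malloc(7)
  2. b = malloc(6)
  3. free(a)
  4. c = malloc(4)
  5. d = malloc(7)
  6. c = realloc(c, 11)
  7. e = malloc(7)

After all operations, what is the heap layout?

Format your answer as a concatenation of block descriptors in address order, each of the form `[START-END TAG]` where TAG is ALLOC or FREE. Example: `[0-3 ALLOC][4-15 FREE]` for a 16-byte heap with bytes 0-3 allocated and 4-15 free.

Op 1: a = malloc(7) -> a = 0; heap: [0-6 ALLOC][7-23 FREE]
Op 2: b = malloc(6) -> b = 7; heap: [0-6 ALLOC][7-12 ALLOC][13-23 FREE]
Op 3: free(a) -> (freed a); heap: [0-6 FREE][7-12 ALLOC][13-23 FREE]
Op 4: c = malloc(4) -> c = 0; heap: [0-3 ALLOC][4-6 FREE][7-12 ALLOC][13-23 FREE]
Op 5: d = malloc(7) -> d = 13; heap: [0-3 ALLOC][4-6 FREE][7-12 ALLOC][13-19 ALLOC][20-23 FREE]
Op 6: c = realloc(c, 11) -> NULL (c unchanged); heap: [0-3 ALLOC][4-6 FREE][7-12 ALLOC][13-19 ALLOC][20-23 FREE]
Op 7: e = malloc(7) -> e = NULL; heap: [0-3 ALLOC][4-6 FREE][7-12 ALLOC][13-19 ALLOC][20-23 FREE]

Answer: [0-3 ALLOC][4-6 FREE][7-12 ALLOC][13-19 ALLOC][20-23 FREE]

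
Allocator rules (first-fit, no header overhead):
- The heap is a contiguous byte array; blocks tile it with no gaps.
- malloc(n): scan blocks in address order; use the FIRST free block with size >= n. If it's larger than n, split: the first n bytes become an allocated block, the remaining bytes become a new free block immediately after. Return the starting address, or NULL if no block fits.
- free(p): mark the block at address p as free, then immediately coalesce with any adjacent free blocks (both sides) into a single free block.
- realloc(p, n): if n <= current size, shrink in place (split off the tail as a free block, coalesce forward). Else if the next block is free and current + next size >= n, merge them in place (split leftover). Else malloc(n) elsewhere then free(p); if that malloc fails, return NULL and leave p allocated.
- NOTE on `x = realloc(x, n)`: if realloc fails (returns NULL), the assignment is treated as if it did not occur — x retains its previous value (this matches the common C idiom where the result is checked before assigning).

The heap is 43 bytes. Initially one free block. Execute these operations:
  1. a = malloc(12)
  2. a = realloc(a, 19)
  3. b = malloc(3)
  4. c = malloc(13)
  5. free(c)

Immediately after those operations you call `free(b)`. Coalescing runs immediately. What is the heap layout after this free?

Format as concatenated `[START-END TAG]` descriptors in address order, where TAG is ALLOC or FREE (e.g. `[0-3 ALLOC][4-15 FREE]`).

Answer: [0-18 ALLOC][19-42 FREE]

Derivation:
Op 1: a = malloc(12) -> a = 0; heap: [0-11 ALLOC][12-42 FREE]
Op 2: a = realloc(a, 19) -> a = 0; heap: [0-18 ALLOC][19-42 FREE]
Op 3: b = malloc(3) -> b = 19; heap: [0-18 ALLOC][19-21 ALLOC][22-42 FREE]
Op 4: c = malloc(13) -> c = 22; heap: [0-18 ALLOC][19-21 ALLOC][22-34 ALLOC][35-42 FREE]
Op 5: free(c) -> (freed c); heap: [0-18 ALLOC][19-21 ALLOC][22-42 FREE]
free(b): b = 19 -> block [19-21 ALLOC]; mark free, coalesce with adjacent free neighbors -> [0-18 ALLOC][19-42 FREE]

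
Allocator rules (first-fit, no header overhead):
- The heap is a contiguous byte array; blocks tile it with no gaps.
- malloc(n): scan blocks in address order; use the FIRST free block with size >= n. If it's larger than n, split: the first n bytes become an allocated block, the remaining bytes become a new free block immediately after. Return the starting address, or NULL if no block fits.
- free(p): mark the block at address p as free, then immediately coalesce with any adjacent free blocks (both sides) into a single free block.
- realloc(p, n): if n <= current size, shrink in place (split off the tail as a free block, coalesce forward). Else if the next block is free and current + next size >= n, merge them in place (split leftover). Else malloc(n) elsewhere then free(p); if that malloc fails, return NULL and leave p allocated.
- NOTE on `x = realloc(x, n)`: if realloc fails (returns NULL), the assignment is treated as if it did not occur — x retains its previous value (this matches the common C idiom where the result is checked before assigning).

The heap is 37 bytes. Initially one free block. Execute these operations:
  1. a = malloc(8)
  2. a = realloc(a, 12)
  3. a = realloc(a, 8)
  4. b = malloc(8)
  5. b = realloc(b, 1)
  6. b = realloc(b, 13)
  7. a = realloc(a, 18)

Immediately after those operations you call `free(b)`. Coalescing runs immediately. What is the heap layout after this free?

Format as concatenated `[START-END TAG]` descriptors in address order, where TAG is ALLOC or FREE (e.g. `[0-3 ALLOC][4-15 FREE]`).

Op 1: a = malloc(8) -> a = 0; heap: [0-7 ALLOC][8-36 FREE]
Op 2: a = realloc(a, 12) -> a = 0; heap: [0-11 ALLOC][12-36 FREE]
Op 3: a = realloc(a, 8) -> a = 0; heap: [0-7 ALLOC][8-36 FREE]
Op 4: b = malloc(8) -> b = 8; heap: [0-7 ALLOC][8-15 ALLOC][16-36 FREE]
Op 5: b = realloc(b, 1) -> b = 8; heap: [0-7 ALLOC][8-8 ALLOC][9-36 FREE]
Op 6: b = realloc(b, 13) -> b = 8; heap: [0-7 ALLOC][8-20 ALLOC][21-36 FREE]
Op 7: a = realloc(a, 18) -> NULL (a unchanged); heap: [0-7 ALLOC][8-20 ALLOC][21-36 FREE]
free(b): b = 8 -> block [8-20 ALLOC]; mark free, coalesce with adjacent free neighbors -> [0-7 ALLOC][8-36 FREE]

Answer: [0-7 ALLOC][8-36 FREE]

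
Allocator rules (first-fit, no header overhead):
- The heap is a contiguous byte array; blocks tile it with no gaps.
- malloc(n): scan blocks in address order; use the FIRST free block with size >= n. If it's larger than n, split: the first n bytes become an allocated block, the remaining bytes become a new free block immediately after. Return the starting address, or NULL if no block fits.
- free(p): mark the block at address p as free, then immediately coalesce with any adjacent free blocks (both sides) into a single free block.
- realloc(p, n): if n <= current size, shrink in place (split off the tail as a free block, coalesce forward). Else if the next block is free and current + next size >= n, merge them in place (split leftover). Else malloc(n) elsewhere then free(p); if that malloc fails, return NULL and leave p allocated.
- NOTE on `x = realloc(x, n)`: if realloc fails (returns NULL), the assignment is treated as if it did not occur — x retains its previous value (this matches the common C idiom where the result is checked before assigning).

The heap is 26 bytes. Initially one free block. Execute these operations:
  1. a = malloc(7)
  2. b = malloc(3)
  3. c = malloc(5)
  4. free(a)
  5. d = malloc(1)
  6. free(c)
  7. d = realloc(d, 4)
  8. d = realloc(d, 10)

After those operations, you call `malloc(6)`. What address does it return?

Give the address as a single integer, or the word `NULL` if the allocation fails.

Op 1: a = malloc(7) -> a = 0; heap: [0-6 ALLOC][7-25 FREE]
Op 2: b = malloc(3) -> b = 7; heap: [0-6 ALLOC][7-9 ALLOC][10-25 FREE]
Op 3: c = malloc(5) -> c = 10; heap: [0-6 ALLOC][7-9 ALLOC][10-14 ALLOC][15-25 FREE]
Op 4: free(a) -> (freed a); heap: [0-6 FREE][7-9 ALLOC][10-14 ALLOC][15-25 FREE]
Op 5: d = malloc(1) -> d = 0; heap: [0-0 ALLOC][1-6 FREE][7-9 ALLOC][10-14 ALLOC][15-25 FREE]
Op 6: free(c) -> (freed c); heap: [0-0 ALLOC][1-6 FREE][7-9 ALLOC][10-25 FREE]
Op 7: d = realloc(d, 4) -> d = 0; heap: [0-3 ALLOC][4-6 FREE][7-9 ALLOC][10-25 FREE]
Op 8: d = realloc(d, 10) -> d = 10; heap: [0-6 FREE][7-9 ALLOC][10-19 ALLOC][20-25 FREE]
malloc(6): first-fit scan over [0-6 FREE][7-9 ALLOC][10-19 ALLOC][20-25 FREE] -> 0

Answer: 0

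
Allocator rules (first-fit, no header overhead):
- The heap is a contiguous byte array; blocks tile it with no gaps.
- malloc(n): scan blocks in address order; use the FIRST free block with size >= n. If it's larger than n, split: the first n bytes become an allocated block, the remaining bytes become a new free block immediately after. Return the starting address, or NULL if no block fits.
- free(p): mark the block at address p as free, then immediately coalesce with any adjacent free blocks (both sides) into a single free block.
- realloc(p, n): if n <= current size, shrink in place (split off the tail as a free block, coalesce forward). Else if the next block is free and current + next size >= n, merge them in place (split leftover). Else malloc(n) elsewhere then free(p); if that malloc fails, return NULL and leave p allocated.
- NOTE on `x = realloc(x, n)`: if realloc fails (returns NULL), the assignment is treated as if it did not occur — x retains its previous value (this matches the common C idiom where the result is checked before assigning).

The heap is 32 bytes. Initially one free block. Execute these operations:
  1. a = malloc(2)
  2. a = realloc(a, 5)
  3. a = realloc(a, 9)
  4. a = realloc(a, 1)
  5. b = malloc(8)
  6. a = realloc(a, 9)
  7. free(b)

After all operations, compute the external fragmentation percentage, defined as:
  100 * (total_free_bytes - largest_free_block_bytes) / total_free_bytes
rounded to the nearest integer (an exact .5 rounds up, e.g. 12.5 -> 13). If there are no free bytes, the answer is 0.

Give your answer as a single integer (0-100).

Op 1: a = malloc(2) -> a = 0; heap: [0-1 ALLOC][2-31 FREE]
Op 2: a = realloc(a, 5) -> a = 0; heap: [0-4 ALLOC][5-31 FREE]
Op 3: a = realloc(a, 9) -> a = 0; heap: [0-8 ALLOC][9-31 FREE]
Op 4: a = realloc(a, 1) -> a = 0; heap: [0-0 ALLOC][1-31 FREE]
Op 5: b = malloc(8) -> b = 1; heap: [0-0 ALLOC][1-8 ALLOC][9-31 FREE]
Op 6: a = realloc(a, 9) -> a = 9; heap: [0-0 FREE][1-8 ALLOC][9-17 ALLOC][18-31 FREE]
Op 7: free(b) -> (freed b); heap: [0-8 FREE][9-17 ALLOC][18-31 FREE]
Free blocks: [9 14] total_free=23 largest=14 -> 100*(23-14)/23 = 900/23 ≈ 39.130 -> rounds to 39

Answer: 39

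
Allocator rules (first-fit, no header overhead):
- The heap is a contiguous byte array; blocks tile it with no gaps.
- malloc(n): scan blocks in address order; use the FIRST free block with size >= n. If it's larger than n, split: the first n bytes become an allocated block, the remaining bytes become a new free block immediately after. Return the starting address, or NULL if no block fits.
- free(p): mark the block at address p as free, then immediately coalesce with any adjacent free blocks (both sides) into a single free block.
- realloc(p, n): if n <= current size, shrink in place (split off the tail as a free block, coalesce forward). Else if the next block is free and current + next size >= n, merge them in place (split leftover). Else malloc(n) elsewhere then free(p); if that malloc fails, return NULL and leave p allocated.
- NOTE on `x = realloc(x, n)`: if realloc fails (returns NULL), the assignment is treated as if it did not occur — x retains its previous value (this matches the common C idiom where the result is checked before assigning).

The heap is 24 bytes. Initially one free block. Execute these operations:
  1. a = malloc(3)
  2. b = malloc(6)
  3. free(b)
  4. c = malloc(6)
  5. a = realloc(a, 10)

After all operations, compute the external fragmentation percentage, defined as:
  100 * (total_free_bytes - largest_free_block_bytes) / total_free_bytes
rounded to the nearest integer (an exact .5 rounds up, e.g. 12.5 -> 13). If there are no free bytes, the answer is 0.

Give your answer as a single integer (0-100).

Answer: 38

Derivation:
Op 1: a = malloc(3) -> a = 0; heap: [0-2 ALLOC][3-23 FREE]
Op 2: b = malloc(6) -> b = 3; heap: [0-2 ALLOC][3-8 ALLOC][9-23 FREE]
Op 3: free(b) -> (freed b); heap: [0-2 ALLOC][3-23 FREE]
Op 4: c = malloc(6) -> c = 3; heap: [0-2 ALLOC][3-8 ALLOC][9-23 FREE]
Op 5: a = realloc(a, 10) -> a = 9; heap: [0-2 FREE][3-8 ALLOC][9-18 ALLOC][19-23 FREE]
Free blocks: [3 5] total_free=8 largest=5 -> 100*(8-5)/8 = 300/8 = 37.5 -> rounds to 38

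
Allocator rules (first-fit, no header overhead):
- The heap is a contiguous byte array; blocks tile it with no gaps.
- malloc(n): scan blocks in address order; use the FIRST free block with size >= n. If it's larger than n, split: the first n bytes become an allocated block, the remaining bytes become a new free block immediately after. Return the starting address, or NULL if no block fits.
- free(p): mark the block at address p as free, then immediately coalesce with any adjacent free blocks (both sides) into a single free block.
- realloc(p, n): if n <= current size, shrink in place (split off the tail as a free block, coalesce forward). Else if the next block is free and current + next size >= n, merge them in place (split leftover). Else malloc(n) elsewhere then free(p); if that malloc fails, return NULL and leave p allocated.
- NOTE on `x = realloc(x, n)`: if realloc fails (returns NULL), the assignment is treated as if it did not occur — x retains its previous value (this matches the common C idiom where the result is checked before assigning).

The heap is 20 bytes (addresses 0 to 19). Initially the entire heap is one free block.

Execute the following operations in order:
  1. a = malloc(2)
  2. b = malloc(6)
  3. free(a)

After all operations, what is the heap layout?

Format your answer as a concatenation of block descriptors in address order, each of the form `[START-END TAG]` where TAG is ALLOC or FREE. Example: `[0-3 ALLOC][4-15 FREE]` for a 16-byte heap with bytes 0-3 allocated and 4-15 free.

Answer: [0-1 FREE][2-7 ALLOC][8-19 FREE]

Derivation:
Op 1: a = malloc(2) -> a = 0; heap: [0-1 ALLOC][2-19 FREE]
Op 2: b = malloc(6) -> b = 2; heap: [0-1 ALLOC][2-7 ALLOC][8-19 FREE]
Op 3: free(a) -> (freed a); heap: [0-1 FREE][2-7 ALLOC][8-19 FREE]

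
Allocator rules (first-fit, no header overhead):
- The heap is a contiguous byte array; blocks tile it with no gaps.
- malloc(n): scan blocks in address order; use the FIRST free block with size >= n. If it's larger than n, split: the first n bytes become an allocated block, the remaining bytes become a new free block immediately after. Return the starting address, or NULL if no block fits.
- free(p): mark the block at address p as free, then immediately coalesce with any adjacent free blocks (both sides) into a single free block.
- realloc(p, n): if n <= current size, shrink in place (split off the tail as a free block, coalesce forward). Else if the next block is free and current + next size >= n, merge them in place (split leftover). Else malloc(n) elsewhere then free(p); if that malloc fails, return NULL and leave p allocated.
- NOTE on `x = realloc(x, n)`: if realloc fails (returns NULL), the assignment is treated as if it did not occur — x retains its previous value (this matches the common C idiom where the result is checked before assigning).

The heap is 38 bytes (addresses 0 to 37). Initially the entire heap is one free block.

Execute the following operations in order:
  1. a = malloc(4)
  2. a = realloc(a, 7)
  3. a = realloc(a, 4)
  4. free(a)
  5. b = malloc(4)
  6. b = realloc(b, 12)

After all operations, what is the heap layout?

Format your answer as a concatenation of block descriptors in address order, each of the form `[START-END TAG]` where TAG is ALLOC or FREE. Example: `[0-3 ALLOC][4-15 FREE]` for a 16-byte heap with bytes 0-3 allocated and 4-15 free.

Op 1: a = malloc(4) -> a = 0; heap: [0-3 ALLOC][4-37 FREE]
Op 2: a = realloc(a, 7) -> a = 0; heap: [0-6 ALLOC][7-37 FREE]
Op 3: a = realloc(a, 4) -> a = 0; heap: [0-3 ALLOC][4-37 FREE]
Op 4: free(a) -> (freed a); heap: [0-37 FREE]
Op 5: b = malloc(4) -> b = 0; heap: [0-3 ALLOC][4-37 FREE]
Op 6: b = realloc(b, 12) -> b = 0; heap: [0-11 ALLOC][12-37 FREE]

Answer: [0-11 ALLOC][12-37 FREE]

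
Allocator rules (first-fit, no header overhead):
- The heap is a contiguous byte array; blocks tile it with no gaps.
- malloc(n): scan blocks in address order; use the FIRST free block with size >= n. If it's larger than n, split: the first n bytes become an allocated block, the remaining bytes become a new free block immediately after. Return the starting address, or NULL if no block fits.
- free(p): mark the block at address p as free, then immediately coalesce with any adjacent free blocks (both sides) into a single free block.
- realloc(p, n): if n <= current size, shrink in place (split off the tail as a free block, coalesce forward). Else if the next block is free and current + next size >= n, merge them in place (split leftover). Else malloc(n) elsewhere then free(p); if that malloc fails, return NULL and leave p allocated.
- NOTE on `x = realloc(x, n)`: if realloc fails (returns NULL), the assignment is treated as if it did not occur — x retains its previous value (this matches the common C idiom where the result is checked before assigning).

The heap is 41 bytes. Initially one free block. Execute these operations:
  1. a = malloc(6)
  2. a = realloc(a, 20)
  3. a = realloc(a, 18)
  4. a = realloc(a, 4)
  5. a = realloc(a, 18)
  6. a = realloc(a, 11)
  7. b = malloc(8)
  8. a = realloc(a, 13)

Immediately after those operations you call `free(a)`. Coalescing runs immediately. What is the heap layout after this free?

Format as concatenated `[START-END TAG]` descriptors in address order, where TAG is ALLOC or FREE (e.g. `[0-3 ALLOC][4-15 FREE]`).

Answer: [0-10 FREE][11-18 ALLOC][19-40 FREE]

Derivation:
Op 1: a = malloc(6) -> a = 0; heap: [0-5 ALLOC][6-40 FREE]
Op 2: a = realloc(a, 20) -> a = 0; heap: [0-19 ALLOC][20-40 FREE]
Op 3: a = realloc(a, 18) -> a = 0; heap: [0-17 ALLOC][18-40 FREE]
Op 4: a = realloc(a, 4) -> a = 0; heap: [0-3 ALLOC][4-40 FREE]
Op 5: a = realloc(a, 18) -> a = 0; heap: [0-17 ALLOC][18-40 FREE]
Op 6: a = realloc(a, 11) -> a = 0; heap: [0-10 ALLOC][11-40 FREE]
Op 7: b = malloc(8) -> b = 11; heap: [0-10 ALLOC][11-18 ALLOC][19-40 FREE]
Op 8: a = realloc(a, 13) -> a = 19; heap: [0-10 FREE][11-18 ALLOC][19-31 ALLOC][32-40 FREE]
free(a): a = 19 -> block [19-31 ALLOC]; mark free, coalesce with adjacent free neighbors -> [0-10 FREE][11-18 ALLOC][19-40 FREE]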